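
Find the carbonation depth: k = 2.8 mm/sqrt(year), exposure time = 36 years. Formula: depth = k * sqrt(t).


depth = k * sqrt(t)
= 2.8 * sqrt(36)
= 16.8 mm

16.8


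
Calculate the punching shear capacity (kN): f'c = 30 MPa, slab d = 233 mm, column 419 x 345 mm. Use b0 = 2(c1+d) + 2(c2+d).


b0 = 2*(419 + 233) + 2*(345 + 233) = 2460 mm
Vc = 0.33 * sqrt(30) * 2460 * 233 / 1000
= 1036.01 kN

1036.01


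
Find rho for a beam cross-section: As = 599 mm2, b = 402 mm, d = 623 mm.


rho = As / (b * d)
= 599 / (402 * 623)
= 0.0024

0.0024


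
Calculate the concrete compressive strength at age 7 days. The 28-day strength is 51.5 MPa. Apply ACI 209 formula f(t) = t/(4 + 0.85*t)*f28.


f(7) = 7 / (4 + 0.85 * 7) * 51.5
= 7 / 9.95 * 51.5
= 36.23 MPa

36.23


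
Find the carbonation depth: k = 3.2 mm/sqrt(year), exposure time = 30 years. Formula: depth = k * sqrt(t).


depth = k * sqrt(t)
= 3.2 * sqrt(30)
= 17.53 mm

17.53


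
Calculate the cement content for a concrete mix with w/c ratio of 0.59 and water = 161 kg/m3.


Cement = water / (w/c)
= 161 / 0.59
= 272.9 kg/m3

272.9


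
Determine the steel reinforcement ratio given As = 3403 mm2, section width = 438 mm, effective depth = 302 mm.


rho = As / (b * d)
= 3403 / (438 * 302)
= 0.0257

0.0257


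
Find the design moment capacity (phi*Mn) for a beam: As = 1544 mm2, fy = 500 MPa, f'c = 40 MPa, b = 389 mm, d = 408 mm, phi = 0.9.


a = As * fy / (0.85 * f'c * b)
= 1544 * 500 / (0.85 * 40 * 389)
= 58.3699 mm
Mn = As * fy * (d - a/2) / 10^6
= 292.4452 kN-m
phi*Mn = 0.9 * 292.4452 = 263.2 kN-m

263.2


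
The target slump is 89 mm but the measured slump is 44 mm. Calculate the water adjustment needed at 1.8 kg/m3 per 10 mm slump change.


Difference = 89 - 44 = 45 mm
Water adjustment = 45 * 1.8 / 10 = 8.1 kg/m3

8.1


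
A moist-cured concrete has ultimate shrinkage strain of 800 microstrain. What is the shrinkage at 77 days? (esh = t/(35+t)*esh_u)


esh(77) = 77 / (35 + 77) * 800
= 77 / 112 * 800
= 550.0 microstrain

550.0


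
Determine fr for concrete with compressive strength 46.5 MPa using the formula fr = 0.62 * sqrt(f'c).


fr = 0.62 * sqrt(46.5)
= 4.228 MPa

4.228


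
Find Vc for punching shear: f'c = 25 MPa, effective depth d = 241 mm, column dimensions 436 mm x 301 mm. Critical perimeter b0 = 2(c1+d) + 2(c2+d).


b0 = 2*(436 + 241) + 2*(301 + 241) = 2438 mm
Vc = 0.33 * sqrt(25) * 2438 * 241 / 1000
= 969.47 kN

969.47


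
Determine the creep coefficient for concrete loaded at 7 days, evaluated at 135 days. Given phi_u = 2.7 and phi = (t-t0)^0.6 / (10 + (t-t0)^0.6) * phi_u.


dt = 135 - 7 = 128
phi = 128^0.6 / (10 + 128^0.6) * 2.7
= 1.749

1.749


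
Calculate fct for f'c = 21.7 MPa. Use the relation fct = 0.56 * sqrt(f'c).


fct = 0.56 * sqrt(21.7)
= 0.56 * 4.658
= 2.609 MPa

2.609


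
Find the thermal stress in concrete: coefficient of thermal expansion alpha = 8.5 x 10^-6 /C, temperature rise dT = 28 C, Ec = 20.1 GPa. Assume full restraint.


sigma = alpha * dT * Ec
= 8.5e-6 * 28 * 20.1 * 1000
= 4.784 MPa

4.784


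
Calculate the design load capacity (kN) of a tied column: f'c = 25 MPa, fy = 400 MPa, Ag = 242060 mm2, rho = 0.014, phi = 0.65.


Ast = rho * Ag = 0.014 * 242060 = 3388.84 mm2
phi*Pn = 0.65 * 0.80 * (0.85 * 25 * (242060 - 3388.84) + 400 * 3388.84) / 1000
= 3342.2 kN

3342.2


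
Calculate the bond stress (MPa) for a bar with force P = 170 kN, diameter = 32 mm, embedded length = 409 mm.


u = P / (pi * db * ld)
= 170 * 1000 / (pi * 32 * 409)
= 4.135 MPa

4.135


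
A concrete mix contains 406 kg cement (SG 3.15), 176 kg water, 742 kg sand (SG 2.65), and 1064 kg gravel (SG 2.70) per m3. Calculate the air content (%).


Vol cement = 406 / (3.15 * 1000) = 0.128889 m3
Vol water = 176 / 1000 = 0.176 m3
Vol sand = 742 / (2.65 * 1000) = 0.28 m3
Vol gravel = 1064 / (2.70 * 1000) = 0.394074 m3
Total solid + water volume = 0.978963 m3
Air = (1 - 0.978963) * 100 = 2.1%

2.1


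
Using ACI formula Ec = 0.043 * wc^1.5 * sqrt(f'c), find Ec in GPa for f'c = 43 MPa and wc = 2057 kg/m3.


Ec = 0.043 * 2057^1.5 * sqrt(43) / 1000
= 26.31 GPa

26.31


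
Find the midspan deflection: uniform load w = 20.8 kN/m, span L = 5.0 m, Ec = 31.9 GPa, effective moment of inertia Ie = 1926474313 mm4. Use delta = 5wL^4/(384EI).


Convert: L = 5.0 m = 5000 mm, Ec = 31.9 GPa = 31900 MPa
delta = 5 * 20.8 * 5000^4 / (384 * 31900 * 1926474313)
= 2.75 mm

2.75


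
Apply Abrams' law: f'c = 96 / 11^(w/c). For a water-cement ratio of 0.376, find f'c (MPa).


f'c = 96 / 11^0.376
= 96 / 2.464
= 38.97 MPa

38.97


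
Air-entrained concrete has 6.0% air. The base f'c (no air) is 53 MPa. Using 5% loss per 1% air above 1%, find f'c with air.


Strength loss = (6.0 - 1) * 5 = 25.0%
f'c = 53 * (1 - 25.0/100)
= 39.75 MPa

39.75


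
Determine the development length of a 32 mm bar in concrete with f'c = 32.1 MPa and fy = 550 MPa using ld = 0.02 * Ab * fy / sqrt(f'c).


Ab = pi * 32^2 / 4 = 804.248 mm2
ld = 0.02 * 804.248 * 550 / sqrt(32.1)
= 1561.5 mm

1561.5


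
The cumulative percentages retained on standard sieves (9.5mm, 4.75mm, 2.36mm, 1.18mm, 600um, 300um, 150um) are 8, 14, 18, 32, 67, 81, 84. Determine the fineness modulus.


FM = sum(cumulative % retained) / 100
= 304 / 100
= 3.04

3.04


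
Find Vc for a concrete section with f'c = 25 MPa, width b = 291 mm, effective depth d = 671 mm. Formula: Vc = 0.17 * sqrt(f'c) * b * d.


Vc = 0.17 * sqrt(25) * 291 * 671 / 1000
= 165.97 kN

165.97


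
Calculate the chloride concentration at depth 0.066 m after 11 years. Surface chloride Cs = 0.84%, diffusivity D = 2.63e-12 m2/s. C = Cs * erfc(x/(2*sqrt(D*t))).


t_seconds = 11 * 365.25 * 24 * 3600 = 347133600.0 s
arg = 0.066 / (2 * sqrt(2.63e-12 * 347133600.0))
= 1.0922
erfc(1.0922) = 0.1225
C = 0.84 * 0.1225 = 0.1029%

0.1029


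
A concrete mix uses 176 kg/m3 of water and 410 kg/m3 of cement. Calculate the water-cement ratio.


w/c = water / cement
w/c = 176 / 410 = 0.429

0.429


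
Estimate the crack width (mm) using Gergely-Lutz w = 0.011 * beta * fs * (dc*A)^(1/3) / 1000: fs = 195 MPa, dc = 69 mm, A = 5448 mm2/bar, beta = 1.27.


w = 0.011 * beta * fs * (dc * A)^(1/3) / 1000
= 0.011 * 1.27 * 195 * (69 * 5448)^(1/3) / 1000
= 0.197 mm

0.197


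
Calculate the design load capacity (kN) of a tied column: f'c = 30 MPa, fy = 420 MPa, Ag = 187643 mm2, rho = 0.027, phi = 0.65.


Ast = rho * Ag = 0.027 * 187643 = 5066.361 mm2
phi*Pn = 0.65 * 0.80 * (0.85 * 30 * (187643 - 5066.361) + 420 * 5066.361) / 1000
= 3527.46 kN

3527.46


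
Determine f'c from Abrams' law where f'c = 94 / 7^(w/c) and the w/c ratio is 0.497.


f'c = 94 / 7^0.497
= 94 / 2.63
= 35.74 MPa

35.74


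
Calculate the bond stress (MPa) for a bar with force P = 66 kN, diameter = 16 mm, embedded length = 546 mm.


u = P / (pi * db * ld)
= 66 * 1000 / (pi * 16 * 546)
= 2.405 MPa

2.405


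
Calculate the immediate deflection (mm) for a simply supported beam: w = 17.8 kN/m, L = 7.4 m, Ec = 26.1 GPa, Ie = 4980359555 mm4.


Convert: L = 7.4 m = 7400 mm, Ec = 26.1 GPa = 26100 MPa
delta = 5 * 17.8 * 7400^4 / (384 * 26100 * 4980359555)
= 5.35 mm

5.35


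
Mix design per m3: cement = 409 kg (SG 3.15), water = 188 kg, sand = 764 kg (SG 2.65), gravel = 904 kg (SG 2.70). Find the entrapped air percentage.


Vol cement = 409 / (3.15 * 1000) = 0.129841 m3
Vol water = 188 / 1000 = 0.188 m3
Vol sand = 764 / (2.65 * 1000) = 0.288302 m3
Vol gravel = 904 / (2.70 * 1000) = 0.334815 m3
Total solid + water volume = 0.940958 m3
Air = (1 - 0.940958) * 100 = 5.9%

5.9


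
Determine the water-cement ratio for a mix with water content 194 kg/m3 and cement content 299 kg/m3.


w/c = water / cement
w/c = 194 / 299 = 0.649

0.649


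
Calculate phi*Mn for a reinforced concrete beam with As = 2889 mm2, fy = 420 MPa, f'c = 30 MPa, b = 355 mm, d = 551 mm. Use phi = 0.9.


a = As * fy / (0.85 * f'c * b)
= 2889 * 420 / (0.85 * 30 * 355)
= 134.0381 mm
Mn = As * fy * (d - a/2) / 10^6
= 587.2528 kN-m
phi*Mn = 0.9 * 587.2528 = 528.53 kN-m

528.53


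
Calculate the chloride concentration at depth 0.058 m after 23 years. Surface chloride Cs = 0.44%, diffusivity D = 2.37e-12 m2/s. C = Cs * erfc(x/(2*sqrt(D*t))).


t_seconds = 23 * 365.25 * 24 * 3600 = 725824800.0 s
arg = 0.058 / (2 * sqrt(2.37e-12 * 725824800.0))
= 0.6992
erfc(0.6992) = 0.3227
C = 0.44 * 0.3227 = 0.142%

0.142


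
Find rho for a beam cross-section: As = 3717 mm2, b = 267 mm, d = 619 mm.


rho = As / (b * d)
= 3717 / (267 * 619)
= 0.0225

0.0225


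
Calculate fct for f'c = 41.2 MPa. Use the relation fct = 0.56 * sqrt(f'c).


fct = 0.56 * sqrt(41.2)
= 0.56 * 6.419
= 3.594 MPa

3.594


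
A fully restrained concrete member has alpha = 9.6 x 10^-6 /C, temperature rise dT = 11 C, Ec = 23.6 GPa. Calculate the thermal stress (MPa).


sigma = alpha * dT * Ec
= 9.6e-6 * 11 * 23.6 * 1000
= 2.492 MPa

2.492


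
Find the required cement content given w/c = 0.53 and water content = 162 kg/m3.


Cement = water / (w/c)
= 162 / 0.53
= 305.7 kg/m3

305.7


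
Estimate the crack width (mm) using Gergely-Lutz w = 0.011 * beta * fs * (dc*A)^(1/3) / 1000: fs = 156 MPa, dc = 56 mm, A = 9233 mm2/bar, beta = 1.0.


w = 0.011 * beta * fs * (dc * A)^(1/3) / 1000
= 0.011 * 1.0 * 156 * (56 * 9233)^(1/3) / 1000
= 0.138 mm

0.138


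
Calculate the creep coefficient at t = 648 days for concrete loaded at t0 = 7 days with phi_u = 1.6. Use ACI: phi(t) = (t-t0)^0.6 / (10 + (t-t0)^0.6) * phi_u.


dt = 648 - 7 = 641
phi = 641^0.6 / (10 + 641^0.6) * 1.6
= 1.326

1.326


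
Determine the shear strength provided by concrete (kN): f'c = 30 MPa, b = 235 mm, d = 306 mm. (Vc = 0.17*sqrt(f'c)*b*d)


Vc = 0.17 * sqrt(30) * 235 * 306 / 1000
= 66.96 kN

66.96


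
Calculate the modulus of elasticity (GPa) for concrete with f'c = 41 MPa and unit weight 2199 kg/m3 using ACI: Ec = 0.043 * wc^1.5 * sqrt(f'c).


Ec = 0.043 * 2199^1.5 * sqrt(41) / 1000
= 28.39 GPa

28.39


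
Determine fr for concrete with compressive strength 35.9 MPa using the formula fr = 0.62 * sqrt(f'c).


fr = 0.62 * sqrt(35.9)
= 3.715 MPa

3.715


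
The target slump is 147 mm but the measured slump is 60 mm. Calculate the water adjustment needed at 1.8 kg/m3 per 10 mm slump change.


Difference = 147 - 60 = 87 mm
Water adjustment = 87 * 1.8 / 10 = 15.7 kg/m3

15.7


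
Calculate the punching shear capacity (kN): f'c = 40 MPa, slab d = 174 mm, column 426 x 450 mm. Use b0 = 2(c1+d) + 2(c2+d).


b0 = 2*(426 + 174) + 2*(450 + 174) = 2448 mm
Vc = 0.33 * sqrt(40) * 2448 * 174 / 1000
= 889.01 kN

889.01


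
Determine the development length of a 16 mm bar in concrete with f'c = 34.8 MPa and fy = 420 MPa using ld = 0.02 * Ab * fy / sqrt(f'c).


Ab = pi * 16^2 / 4 = 201.062 mm2
ld = 0.02 * 201.062 * 420 / sqrt(34.8)
= 286.3 mm

286.3


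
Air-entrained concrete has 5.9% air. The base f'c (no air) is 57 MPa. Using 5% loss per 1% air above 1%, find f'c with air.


Strength loss = (5.9 - 1) * 5 = 24.5%
f'c = 57 * (1 - 24.5/100)
= 43.04 MPa

43.04


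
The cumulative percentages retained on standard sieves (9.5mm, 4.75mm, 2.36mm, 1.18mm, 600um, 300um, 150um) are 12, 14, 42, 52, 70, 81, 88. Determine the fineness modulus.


FM = sum(cumulative % retained) / 100
= 359 / 100
= 3.59

3.59


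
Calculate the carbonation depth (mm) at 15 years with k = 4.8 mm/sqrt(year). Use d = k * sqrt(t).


depth = k * sqrt(t)
= 4.8 * sqrt(15)
= 18.59 mm

18.59


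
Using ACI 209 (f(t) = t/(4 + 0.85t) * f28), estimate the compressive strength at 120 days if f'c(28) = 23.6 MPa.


f(120) = 120 / (4 + 0.85 * 120) * 23.6
= 120 / 106.0 * 23.6
= 26.72 MPa

26.72


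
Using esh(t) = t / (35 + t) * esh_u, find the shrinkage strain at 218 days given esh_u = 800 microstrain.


esh(218) = 218 / (35 + 218) * 800
= 218 / 253 * 800
= 689.3 microstrain

689.3


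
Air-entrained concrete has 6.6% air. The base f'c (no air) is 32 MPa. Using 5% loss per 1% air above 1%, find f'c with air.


Strength loss = (6.6 - 1) * 5 = 28.0%
f'c = 32 * (1 - 28.0/100)
= 23.04 MPa

23.04


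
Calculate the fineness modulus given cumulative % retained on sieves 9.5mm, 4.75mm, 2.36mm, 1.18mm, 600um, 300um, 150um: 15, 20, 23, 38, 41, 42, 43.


FM = sum(cumulative % retained) / 100
= 222 / 100
= 2.22

2.22


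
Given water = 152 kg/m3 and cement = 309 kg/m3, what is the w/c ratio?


w/c = water / cement
w/c = 152 / 309 = 0.492

0.492


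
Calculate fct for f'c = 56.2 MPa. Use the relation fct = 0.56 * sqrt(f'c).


fct = 0.56 * sqrt(56.2)
= 0.56 * 7.497
= 4.198 MPa

4.198


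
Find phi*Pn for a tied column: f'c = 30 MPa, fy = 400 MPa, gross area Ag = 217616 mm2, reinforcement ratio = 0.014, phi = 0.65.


Ast = rho * Ag = 0.014 * 217616 = 3046.624 mm2
phi*Pn = 0.65 * 0.80 * (0.85 * 30 * (217616 - 3046.624) + 400 * 3046.624) / 1000
= 3478.89 kN

3478.89


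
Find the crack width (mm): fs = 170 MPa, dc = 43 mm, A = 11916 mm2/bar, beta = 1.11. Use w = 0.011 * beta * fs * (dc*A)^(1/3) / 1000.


w = 0.011 * beta * fs * (dc * A)^(1/3) / 1000
= 0.011 * 1.11 * 170 * (43 * 11916)^(1/3) / 1000
= 0.166 mm

0.166


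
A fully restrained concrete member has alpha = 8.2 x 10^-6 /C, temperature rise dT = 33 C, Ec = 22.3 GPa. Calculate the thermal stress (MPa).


sigma = alpha * dT * Ec
= 8.2e-6 * 33 * 22.3 * 1000
= 6.034 MPa

6.034


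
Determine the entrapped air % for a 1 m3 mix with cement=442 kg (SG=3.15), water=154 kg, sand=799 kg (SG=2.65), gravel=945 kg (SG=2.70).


Vol cement = 442 / (3.15 * 1000) = 0.140317 m3
Vol water = 154 / 1000 = 0.154 m3
Vol sand = 799 / (2.65 * 1000) = 0.301509 m3
Vol gravel = 945 / (2.70 * 1000) = 0.35 m3
Total solid + water volume = 0.945827 m3
Air = (1 - 0.945827) * 100 = 5.42%

5.42


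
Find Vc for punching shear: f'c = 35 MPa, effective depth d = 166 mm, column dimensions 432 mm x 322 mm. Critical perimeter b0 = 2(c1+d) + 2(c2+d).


b0 = 2*(432 + 166) + 2*(322 + 166) = 2172 mm
Vc = 0.33 * sqrt(35) * 2172 * 166 / 1000
= 703.91 kN

703.91


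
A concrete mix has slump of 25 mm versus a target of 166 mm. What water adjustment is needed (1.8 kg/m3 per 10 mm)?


Difference = 166 - 25 = 141 mm
Water adjustment = 141 * 1.8 / 10 = 25.4 kg/m3

25.4


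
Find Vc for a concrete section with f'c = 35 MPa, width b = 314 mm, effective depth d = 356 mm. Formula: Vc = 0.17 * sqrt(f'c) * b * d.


Vc = 0.17 * sqrt(35) * 314 * 356 / 1000
= 112.42 kN

112.42


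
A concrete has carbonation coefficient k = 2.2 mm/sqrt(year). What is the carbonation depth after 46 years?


depth = k * sqrt(t)
= 2.2 * sqrt(46)
= 14.92 mm

14.92


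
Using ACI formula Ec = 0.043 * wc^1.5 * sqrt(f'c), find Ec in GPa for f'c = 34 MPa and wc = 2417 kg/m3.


Ec = 0.043 * 2417^1.5 * sqrt(34) / 1000
= 29.79 GPa

29.79


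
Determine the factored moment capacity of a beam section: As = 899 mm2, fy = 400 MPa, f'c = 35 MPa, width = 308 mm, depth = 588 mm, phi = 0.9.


a = As * fy / (0.85 * f'c * b)
= 899 * 400 / (0.85 * 35 * 308)
= 39.2448 mm
Mn = As * fy * (d - a/2) / 10^6
= 204.3886 kN-m
phi*Mn = 0.9 * 204.3886 = 183.95 kN-m

183.95


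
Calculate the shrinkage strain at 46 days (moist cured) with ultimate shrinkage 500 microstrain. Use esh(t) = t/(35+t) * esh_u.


esh(46) = 46 / (35 + 46) * 500
= 46 / 81 * 500
= 284.0 microstrain

284.0


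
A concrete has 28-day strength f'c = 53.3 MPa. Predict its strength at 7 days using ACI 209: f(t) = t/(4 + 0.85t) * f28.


f(7) = 7 / (4 + 0.85 * 7) * 53.3
= 7 / 9.95 * 53.3
= 37.5 MPa

37.5


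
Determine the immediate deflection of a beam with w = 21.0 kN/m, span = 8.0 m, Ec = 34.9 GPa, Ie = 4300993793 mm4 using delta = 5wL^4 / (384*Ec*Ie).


Convert: L = 8.0 m = 8000 mm, Ec = 34.9 GPa = 34900 MPa
delta = 5 * 21.0 * 8000^4 / (384 * 34900 * 4300993793)
= 7.46 mm

7.46


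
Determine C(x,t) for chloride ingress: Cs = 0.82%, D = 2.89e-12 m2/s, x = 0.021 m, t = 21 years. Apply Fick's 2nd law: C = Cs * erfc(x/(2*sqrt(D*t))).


t_seconds = 21 * 365.25 * 24 * 3600 = 662709600.0 s
arg = 0.021 / (2 * sqrt(2.89e-12 * 662709600.0))
= 0.2399
erfc(0.2399) = 0.7344
C = 0.82 * 0.7344 = 0.6022%

0.6022


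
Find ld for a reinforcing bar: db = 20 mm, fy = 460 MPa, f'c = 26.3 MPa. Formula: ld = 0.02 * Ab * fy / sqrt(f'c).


Ab = pi * 20^2 / 4 = 314.159 mm2
ld = 0.02 * 314.159 * 460 / sqrt(26.3)
= 563.6 mm

563.6


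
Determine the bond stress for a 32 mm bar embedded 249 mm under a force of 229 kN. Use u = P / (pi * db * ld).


u = P / (pi * db * ld)
= 229 * 1000 / (pi * 32 * 249)
= 9.148 MPa

9.148


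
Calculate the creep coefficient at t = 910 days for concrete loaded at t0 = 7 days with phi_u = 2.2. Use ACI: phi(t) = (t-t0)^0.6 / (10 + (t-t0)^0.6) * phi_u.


dt = 910 - 7 = 903
phi = 903^0.6 / (10 + 903^0.6) * 2.2
= 1.883

1.883


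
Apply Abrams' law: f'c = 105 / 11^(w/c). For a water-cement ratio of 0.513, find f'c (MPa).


f'c = 105 / 11^0.513
= 105 / 3.422
= 30.69 MPa

30.69


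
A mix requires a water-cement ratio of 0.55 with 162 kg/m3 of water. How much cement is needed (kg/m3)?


Cement = water / (w/c)
= 162 / 0.55
= 294.5 kg/m3

294.5


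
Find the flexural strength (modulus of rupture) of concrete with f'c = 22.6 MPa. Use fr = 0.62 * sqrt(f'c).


fr = 0.62 * sqrt(22.6)
= 2.947 MPa

2.947


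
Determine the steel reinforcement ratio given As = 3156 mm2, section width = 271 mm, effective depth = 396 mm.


rho = As / (b * d)
= 3156 / (271 * 396)
= 0.0294

0.0294


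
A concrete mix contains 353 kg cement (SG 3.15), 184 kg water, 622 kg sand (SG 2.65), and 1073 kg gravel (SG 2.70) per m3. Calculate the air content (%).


Vol cement = 353 / (3.15 * 1000) = 0.112063 m3
Vol water = 184 / 1000 = 0.184 m3
Vol sand = 622 / (2.65 * 1000) = 0.234717 m3
Vol gravel = 1073 / (2.70 * 1000) = 0.397407 m3
Total solid + water volume = 0.928188 m3
Air = (1 - 0.928188) * 100 = 7.18%

7.18


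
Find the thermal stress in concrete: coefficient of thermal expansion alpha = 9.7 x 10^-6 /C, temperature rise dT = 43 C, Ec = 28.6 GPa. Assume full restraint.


sigma = alpha * dT * Ec
= 9.7e-6 * 43 * 28.6 * 1000
= 11.929 MPa

11.929


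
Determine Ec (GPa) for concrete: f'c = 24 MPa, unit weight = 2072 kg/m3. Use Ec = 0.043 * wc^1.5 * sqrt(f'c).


Ec = 0.043 * 2072^1.5 * sqrt(24) / 1000
= 19.87 GPa

19.87


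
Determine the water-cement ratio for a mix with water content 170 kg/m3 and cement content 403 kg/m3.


w/c = water / cement
w/c = 170 / 403 = 0.422

0.422


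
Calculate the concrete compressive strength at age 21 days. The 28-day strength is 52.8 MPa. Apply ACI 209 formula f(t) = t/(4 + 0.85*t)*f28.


f(21) = 21 / (4 + 0.85 * 21) * 52.8
= 21 / 21.85 * 52.8
= 50.75 MPa

50.75


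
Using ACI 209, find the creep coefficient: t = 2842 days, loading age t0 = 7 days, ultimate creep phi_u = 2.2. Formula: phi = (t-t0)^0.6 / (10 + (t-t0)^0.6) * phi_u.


dt = 2842 - 7 = 2835
phi = 2835^0.6 / (10 + 2835^0.6) * 2.2
= 2.028

2.028


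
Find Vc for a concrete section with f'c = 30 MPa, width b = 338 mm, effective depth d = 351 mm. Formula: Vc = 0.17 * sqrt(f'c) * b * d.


Vc = 0.17 * sqrt(30) * 338 * 351 / 1000
= 110.47 kN

110.47


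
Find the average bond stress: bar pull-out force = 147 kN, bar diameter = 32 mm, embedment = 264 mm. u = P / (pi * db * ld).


u = P / (pi * db * ld)
= 147 * 1000 / (pi * 32 * 264)
= 5.539 MPa

5.539


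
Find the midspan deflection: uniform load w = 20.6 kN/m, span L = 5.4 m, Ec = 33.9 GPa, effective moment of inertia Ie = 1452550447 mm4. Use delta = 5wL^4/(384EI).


Convert: L = 5.4 m = 5400 mm, Ec = 33.9 GPa = 33900 MPa
delta = 5 * 20.6 * 5400^4 / (384 * 33900 * 1452550447)
= 4.63 mm

4.63


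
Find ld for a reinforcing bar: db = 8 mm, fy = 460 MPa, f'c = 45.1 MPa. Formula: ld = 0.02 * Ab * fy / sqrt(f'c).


Ab = pi * 8^2 / 4 = 50.265 mm2
ld = 0.02 * 50.265 * 460 / sqrt(45.1)
= 68.9 mm

68.9


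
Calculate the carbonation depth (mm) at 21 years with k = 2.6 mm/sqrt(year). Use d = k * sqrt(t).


depth = k * sqrt(t)
= 2.6 * sqrt(21)
= 11.91 mm

11.91


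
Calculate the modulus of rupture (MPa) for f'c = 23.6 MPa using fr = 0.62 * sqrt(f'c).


fr = 0.62 * sqrt(23.6)
= 3.012 MPa

3.012


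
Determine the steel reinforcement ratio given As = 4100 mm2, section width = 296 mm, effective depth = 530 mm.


rho = As / (b * d)
= 4100 / (296 * 530)
= 0.0261

0.0261


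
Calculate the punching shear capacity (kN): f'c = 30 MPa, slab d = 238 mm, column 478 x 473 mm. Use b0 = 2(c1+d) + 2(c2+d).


b0 = 2*(478 + 238) + 2*(473 + 238) = 2854 mm
Vc = 0.33 * sqrt(30) * 2854 * 238 / 1000
= 1227.74 kN

1227.74


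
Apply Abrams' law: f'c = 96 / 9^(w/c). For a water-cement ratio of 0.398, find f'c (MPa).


f'c = 96 / 9^0.398
= 96 / 2.398
= 40.04 MPa

40.04


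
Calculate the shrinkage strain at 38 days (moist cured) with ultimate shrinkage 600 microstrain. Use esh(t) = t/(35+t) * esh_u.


esh(38) = 38 / (35 + 38) * 600
= 38 / 73 * 600
= 312.3 microstrain

312.3


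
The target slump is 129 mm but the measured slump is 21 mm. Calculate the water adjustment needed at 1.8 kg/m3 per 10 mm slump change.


Difference = 129 - 21 = 108 mm
Water adjustment = 108 * 1.8 / 10 = 19.4 kg/m3

19.4


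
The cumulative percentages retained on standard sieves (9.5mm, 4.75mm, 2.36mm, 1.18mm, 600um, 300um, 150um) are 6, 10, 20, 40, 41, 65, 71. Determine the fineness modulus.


FM = sum(cumulative % retained) / 100
= 253 / 100
= 2.53

2.53


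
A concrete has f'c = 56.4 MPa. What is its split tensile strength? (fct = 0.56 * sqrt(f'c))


fct = 0.56 * sqrt(56.4)
= 0.56 * 7.51
= 4.206 MPa

4.206


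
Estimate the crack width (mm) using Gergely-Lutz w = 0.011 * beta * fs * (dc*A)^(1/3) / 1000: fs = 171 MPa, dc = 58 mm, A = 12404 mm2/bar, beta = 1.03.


w = 0.011 * beta * fs * (dc * A)^(1/3) / 1000
= 0.011 * 1.03 * 171 * (58 * 12404)^(1/3) / 1000
= 0.174 mm

0.174


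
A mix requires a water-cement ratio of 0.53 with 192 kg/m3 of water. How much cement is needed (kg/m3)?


Cement = water / (w/c)
= 192 / 0.53
= 362.3 kg/m3

362.3


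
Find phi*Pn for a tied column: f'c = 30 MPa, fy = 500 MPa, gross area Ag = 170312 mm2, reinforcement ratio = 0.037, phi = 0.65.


Ast = rho * Ag = 0.037 * 170312 = 6301.544 mm2
phi*Pn = 0.65 * 0.80 * (0.85 * 30 * (170312 - 6301.544) + 500 * 6301.544) / 1000
= 3813.18 kN

3813.18


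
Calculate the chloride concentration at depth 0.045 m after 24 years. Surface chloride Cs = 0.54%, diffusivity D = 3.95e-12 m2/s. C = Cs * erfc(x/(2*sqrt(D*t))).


t_seconds = 24 * 365.25 * 24 * 3600 = 757382400.0 s
arg = 0.045 / (2 * sqrt(3.95e-12 * 757382400.0))
= 0.4114
erfc(0.4114) = 0.5607
C = 0.54 * 0.5607 = 0.3028%

0.3028


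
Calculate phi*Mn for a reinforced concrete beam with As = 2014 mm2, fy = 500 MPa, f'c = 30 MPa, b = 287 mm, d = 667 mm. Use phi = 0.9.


a = As * fy / (0.85 * f'c * b)
= 2014 * 500 / (0.85 * 30 * 287)
= 137.5965 mm
Mn = As * fy * (d - a/2) / 10^6
= 602.3892 kN-m
phi*Mn = 0.9 * 602.3892 = 542.15 kN-m

542.15


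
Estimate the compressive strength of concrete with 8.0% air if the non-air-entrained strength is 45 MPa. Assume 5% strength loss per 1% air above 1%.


Strength loss = (8.0 - 1) * 5 = 35.0%
f'c = 45 * (1 - 35.0/100)
= 29.25 MPa

29.25


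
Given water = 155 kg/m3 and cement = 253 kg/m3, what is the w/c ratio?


w/c = water / cement
w/c = 155 / 253 = 0.613

0.613


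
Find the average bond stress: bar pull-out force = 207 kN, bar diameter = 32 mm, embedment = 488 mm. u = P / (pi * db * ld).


u = P / (pi * db * ld)
= 207 * 1000 / (pi * 32 * 488)
= 4.219 MPa

4.219


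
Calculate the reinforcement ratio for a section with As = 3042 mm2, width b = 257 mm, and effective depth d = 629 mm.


rho = As / (b * d)
= 3042 / (257 * 629)
= 0.0188

0.0188


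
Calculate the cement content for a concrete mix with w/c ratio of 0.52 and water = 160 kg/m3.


Cement = water / (w/c)
= 160 / 0.52
= 307.7 kg/m3

307.7


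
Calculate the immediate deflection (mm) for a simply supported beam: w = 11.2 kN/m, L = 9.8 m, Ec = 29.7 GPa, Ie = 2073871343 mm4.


Convert: L = 9.8 m = 9800 mm, Ec = 29.7 GPa = 29700 MPa
delta = 5 * 11.2 * 9800^4 / (384 * 29700 * 2073871343)
= 21.84 mm

21.84


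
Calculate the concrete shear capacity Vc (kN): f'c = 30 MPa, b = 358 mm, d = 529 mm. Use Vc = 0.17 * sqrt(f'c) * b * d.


Vc = 0.17 * sqrt(30) * 358 * 529 / 1000
= 176.34 kN

176.34


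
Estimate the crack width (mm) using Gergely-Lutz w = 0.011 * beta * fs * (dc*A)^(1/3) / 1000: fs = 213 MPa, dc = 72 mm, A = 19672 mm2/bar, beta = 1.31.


w = 0.011 * beta * fs * (dc * A)^(1/3) / 1000
= 0.011 * 1.31 * 213 * (72 * 19672)^(1/3) / 1000
= 0.345 mm

0.345


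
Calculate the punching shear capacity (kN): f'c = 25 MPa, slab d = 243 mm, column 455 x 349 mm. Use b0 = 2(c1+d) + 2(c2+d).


b0 = 2*(455 + 243) + 2*(349 + 243) = 2580 mm
Vc = 0.33 * sqrt(25) * 2580 * 243 / 1000
= 1034.45 kN

1034.45


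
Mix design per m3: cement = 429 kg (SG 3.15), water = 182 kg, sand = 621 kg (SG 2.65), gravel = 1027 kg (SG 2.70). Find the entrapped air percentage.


Vol cement = 429 / (3.15 * 1000) = 0.13619 m3
Vol water = 182 / 1000 = 0.182 m3
Vol sand = 621 / (2.65 * 1000) = 0.23434 m3
Vol gravel = 1027 / (2.70 * 1000) = 0.38037 m3
Total solid + water volume = 0.9329 m3
Air = (1 - 0.9329) * 100 = 6.71%

6.71


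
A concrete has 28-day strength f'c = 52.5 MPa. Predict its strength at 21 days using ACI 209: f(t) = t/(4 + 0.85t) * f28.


f(21) = 21 / (4 + 0.85 * 21) * 52.5
= 21 / 21.85 * 52.5
= 50.46 MPa

50.46


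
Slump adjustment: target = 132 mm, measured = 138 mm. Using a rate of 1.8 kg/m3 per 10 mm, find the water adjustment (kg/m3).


Difference = 132 - 138 = -6 mm
Water adjustment = -6 * 1.8 / 10 = -1.1 kg/m3

-1.1


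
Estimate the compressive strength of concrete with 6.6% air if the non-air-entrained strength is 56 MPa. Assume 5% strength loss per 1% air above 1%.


Strength loss = (6.6 - 1) * 5 = 28.0%
f'c = 56 * (1 - 28.0/100)
= 40.32 MPa

40.32


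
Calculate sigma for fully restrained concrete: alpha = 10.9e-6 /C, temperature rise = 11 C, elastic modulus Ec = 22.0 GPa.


sigma = alpha * dT * Ec
= 10.9e-6 * 11 * 22.0 * 1000
= 2.638 MPa

2.638


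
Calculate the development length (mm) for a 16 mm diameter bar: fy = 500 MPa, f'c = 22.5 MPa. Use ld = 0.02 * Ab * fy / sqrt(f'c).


Ab = pi * 16^2 / 4 = 201.062 mm2
ld = 0.02 * 201.062 * 500 / sqrt(22.5)
= 423.9 mm

423.9


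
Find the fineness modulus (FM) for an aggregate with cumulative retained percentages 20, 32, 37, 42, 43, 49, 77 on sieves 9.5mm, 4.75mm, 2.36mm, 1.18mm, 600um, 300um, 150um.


FM = sum(cumulative % retained) / 100
= 300 / 100
= 3.0

3.0


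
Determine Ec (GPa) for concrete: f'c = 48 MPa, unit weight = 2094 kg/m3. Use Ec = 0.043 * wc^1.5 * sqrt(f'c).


Ec = 0.043 * 2094^1.5 * sqrt(48) / 1000
= 28.55 GPa

28.55


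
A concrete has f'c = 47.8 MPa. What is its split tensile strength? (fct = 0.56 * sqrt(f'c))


fct = 0.56 * sqrt(47.8)
= 0.56 * 6.914
= 3.872 MPa

3.872


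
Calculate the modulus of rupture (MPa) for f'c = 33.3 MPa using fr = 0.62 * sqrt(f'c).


fr = 0.62 * sqrt(33.3)
= 3.578 MPa

3.578


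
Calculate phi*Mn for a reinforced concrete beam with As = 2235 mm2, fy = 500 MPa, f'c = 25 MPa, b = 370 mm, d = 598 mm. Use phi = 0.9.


a = As * fy / (0.85 * f'c * b)
= 2235 * 500 / (0.85 * 25 * 370)
= 142.1304 mm
Mn = As * fy * (d - a/2) / 10^6
= 588.8497 kN-m
phi*Mn = 0.9 * 588.8497 = 529.96 kN-m

529.96


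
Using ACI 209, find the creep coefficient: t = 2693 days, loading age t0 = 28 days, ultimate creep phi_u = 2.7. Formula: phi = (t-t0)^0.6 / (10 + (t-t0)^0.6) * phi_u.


dt = 2693 - 28 = 2665
phi = 2665^0.6 / (10 + 2665^0.6) * 2.7
= 2.482

2.482


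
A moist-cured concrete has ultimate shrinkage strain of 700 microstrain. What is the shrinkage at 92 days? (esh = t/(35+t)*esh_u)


esh(92) = 92 / (35 + 92) * 700
= 92 / 127 * 700
= 507.1 microstrain

507.1


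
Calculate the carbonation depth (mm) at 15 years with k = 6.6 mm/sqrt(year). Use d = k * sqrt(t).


depth = k * sqrt(t)
= 6.6 * sqrt(15)
= 25.56 mm

25.56


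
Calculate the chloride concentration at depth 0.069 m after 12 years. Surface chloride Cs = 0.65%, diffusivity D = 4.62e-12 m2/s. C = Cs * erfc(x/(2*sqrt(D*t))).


t_seconds = 12 * 365.25 * 24 * 3600 = 378691200.0 s
arg = 0.069 / (2 * sqrt(4.62e-12 * 378691200.0))
= 0.8248
erfc(0.8248) = 0.2434
C = 0.65 * 0.2434 = 0.1582%

0.1582


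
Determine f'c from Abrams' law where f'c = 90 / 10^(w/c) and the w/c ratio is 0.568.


f'c = 90 / 10^0.568
= 90 / 3.698
= 24.34 MPa

24.34


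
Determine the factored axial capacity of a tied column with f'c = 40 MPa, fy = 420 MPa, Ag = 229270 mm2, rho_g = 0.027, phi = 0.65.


Ast = rho * Ag = 0.027 * 229270 = 6190.29 mm2
phi*Pn = 0.65 * 0.80 * (0.85 * 40 * (229270 - 6190.29) + 420 * 6190.29) / 1000
= 5296.01 kN

5296.01


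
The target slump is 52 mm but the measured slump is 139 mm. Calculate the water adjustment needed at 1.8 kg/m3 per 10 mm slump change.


Difference = 52 - 139 = -87 mm
Water adjustment = -87 * 1.8 / 10 = -15.7 kg/m3

-15.7


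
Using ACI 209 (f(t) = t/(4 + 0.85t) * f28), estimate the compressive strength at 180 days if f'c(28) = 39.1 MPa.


f(180) = 180 / (4 + 0.85 * 180) * 39.1
= 180 / 157.0 * 39.1
= 44.83 MPa

44.83


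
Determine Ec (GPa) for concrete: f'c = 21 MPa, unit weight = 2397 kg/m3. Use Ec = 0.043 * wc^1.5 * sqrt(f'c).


Ec = 0.043 * 2397^1.5 * sqrt(21) / 1000
= 23.12 GPa

23.12


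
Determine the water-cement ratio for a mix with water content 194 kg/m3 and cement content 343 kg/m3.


w/c = water / cement
w/c = 194 / 343 = 0.566

0.566


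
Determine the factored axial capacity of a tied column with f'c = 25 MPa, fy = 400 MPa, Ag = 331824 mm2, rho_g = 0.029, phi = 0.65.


Ast = rho * Ag = 0.029 * 331824 = 9622.896 mm2
phi*Pn = 0.65 * 0.80 * (0.85 * 25 * (331824 - 9622.896) + 400 * 9622.896) / 1000
= 5561.88 kN

5561.88


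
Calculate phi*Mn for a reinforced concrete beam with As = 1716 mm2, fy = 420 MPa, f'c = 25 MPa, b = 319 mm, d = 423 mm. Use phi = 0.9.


a = As * fy / (0.85 * f'c * b)
= 1716 * 420 / (0.85 * 25 * 319)
= 106.3205 mm
Mn = As * fy * (d - a/2) / 10^6
= 266.5509 kN-m
phi*Mn = 0.9 * 266.5509 = 239.9 kN-m

239.9


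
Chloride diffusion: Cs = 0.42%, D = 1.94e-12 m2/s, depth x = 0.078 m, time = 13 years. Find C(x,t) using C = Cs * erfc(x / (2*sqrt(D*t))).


t_seconds = 13 * 365.25 * 24 * 3600 = 410248800.0 s
arg = 0.078 / (2 * sqrt(1.94e-12 * 410248800.0))
= 1.3824
erfc(1.3824) = 0.0506
C = 0.42 * 0.0506 = 0.0212%

0.0212


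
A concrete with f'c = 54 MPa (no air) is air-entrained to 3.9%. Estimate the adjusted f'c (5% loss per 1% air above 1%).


Strength loss = (3.9 - 1) * 5 = 14.5%
f'c = 54 * (1 - 14.5/100)
= 46.17 MPa

46.17


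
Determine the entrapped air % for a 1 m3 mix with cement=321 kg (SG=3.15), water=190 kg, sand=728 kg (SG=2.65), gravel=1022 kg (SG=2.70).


Vol cement = 321 / (3.15 * 1000) = 0.101905 m3
Vol water = 190 / 1000 = 0.19 m3
Vol sand = 728 / (2.65 * 1000) = 0.274717 m3
Vol gravel = 1022 / (2.70 * 1000) = 0.378519 m3
Total solid + water volume = 0.94514 m3
Air = (1 - 0.94514) * 100 = 5.49%

5.49


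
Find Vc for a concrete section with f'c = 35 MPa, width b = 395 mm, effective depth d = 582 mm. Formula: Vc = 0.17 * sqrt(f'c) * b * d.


Vc = 0.17 * sqrt(35) * 395 * 582 / 1000
= 231.21 kN

231.21


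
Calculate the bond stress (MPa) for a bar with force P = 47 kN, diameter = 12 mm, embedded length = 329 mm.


u = P / (pi * db * ld)
= 47 * 1000 / (pi * 12 * 329)
= 3.789 MPa

3.789


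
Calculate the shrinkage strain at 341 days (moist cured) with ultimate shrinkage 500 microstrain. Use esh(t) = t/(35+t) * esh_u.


esh(341) = 341 / (35 + 341) * 500
= 341 / 376 * 500
= 453.5 microstrain

453.5


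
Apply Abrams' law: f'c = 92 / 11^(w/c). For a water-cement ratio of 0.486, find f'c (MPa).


f'c = 92 / 11^0.486
= 92 / 3.207
= 28.69 MPa

28.69


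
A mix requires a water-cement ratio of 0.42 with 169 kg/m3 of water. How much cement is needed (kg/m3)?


Cement = water / (w/c)
= 169 / 0.42
= 402.4 kg/m3

402.4


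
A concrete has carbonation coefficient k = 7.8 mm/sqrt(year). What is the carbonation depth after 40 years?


depth = k * sqrt(t)
= 7.8 * sqrt(40)
= 49.33 mm

49.33


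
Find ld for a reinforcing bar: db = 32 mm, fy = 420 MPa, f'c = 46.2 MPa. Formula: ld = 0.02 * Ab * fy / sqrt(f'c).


Ab = pi * 32^2 / 4 = 804.248 mm2
ld = 0.02 * 804.248 * 420 / sqrt(46.2)
= 993.9 mm

993.9


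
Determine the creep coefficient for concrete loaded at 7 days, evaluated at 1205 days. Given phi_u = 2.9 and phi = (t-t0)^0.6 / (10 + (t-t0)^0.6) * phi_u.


dt = 1205 - 7 = 1198
phi = 1198^0.6 / (10 + 1198^0.6) * 2.9
= 2.539

2.539


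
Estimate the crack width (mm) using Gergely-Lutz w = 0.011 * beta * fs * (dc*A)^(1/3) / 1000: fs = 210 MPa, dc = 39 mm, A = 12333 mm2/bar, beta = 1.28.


w = 0.011 * beta * fs * (dc * A)^(1/3) / 1000
= 0.011 * 1.28 * 210 * (39 * 12333)^(1/3) / 1000
= 0.232 mm

0.232


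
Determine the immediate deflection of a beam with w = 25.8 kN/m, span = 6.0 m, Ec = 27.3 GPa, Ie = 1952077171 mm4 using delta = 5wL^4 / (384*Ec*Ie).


Convert: L = 6.0 m = 6000 mm, Ec = 27.3 GPa = 27300 MPa
delta = 5 * 25.8 * 6000^4 / (384 * 27300 * 1952077171)
= 8.17 mm

8.17


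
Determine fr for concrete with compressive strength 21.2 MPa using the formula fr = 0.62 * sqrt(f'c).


fr = 0.62 * sqrt(21.2)
= 2.855 MPa

2.855


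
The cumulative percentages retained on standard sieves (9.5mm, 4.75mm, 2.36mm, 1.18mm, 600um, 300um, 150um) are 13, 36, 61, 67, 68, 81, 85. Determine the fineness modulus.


FM = sum(cumulative % retained) / 100
= 411 / 100
= 4.11

4.11


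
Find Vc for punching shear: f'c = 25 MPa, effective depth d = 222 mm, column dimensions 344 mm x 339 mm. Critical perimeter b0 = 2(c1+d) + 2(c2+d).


b0 = 2*(344 + 222) + 2*(339 + 222) = 2254 mm
Vc = 0.33 * sqrt(25) * 2254 * 222 / 1000
= 825.64 kN

825.64


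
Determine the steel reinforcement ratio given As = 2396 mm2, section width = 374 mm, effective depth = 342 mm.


rho = As / (b * d)
= 2396 / (374 * 342)
= 0.0187

0.0187


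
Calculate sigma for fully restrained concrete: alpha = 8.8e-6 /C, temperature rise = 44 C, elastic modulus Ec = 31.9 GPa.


sigma = alpha * dT * Ec
= 8.8e-6 * 44 * 31.9 * 1000
= 12.352 MPa

12.352


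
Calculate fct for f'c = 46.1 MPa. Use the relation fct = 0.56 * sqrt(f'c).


fct = 0.56 * sqrt(46.1)
= 0.56 * 6.79
= 3.802 MPa

3.802


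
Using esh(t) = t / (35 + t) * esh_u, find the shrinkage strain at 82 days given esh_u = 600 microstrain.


esh(82) = 82 / (35 + 82) * 600
= 82 / 117 * 600
= 420.5 microstrain

420.5


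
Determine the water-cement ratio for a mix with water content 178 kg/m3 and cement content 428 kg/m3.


w/c = water / cement
w/c = 178 / 428 = 0.416

0.416


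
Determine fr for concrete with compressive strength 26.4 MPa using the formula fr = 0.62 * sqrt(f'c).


fr = 0.62 * sqrt(26.4)
= 3.186 MPa

3.186


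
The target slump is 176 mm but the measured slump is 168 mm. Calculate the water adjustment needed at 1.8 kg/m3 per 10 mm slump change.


Difference = 176 - 168 = 8 mm
Water adjustment = 8 * 1.8 / 10 = 1.4 kg/m3

1.4


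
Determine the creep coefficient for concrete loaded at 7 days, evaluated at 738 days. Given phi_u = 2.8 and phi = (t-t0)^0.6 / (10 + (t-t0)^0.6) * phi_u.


dt = 738 - 7 = 731
phi = 731^0.6 / (10 + 731^0.6) * 2.8
= 2.35

2.35


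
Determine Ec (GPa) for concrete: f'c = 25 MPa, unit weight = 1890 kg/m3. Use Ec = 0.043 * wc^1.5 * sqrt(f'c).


Ec = 0.043 * 1890^1.5 * sqrt(25) / 1000
= 17.67 GPa

17.67


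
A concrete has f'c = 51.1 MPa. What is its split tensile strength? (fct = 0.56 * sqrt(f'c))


fct = 0.56 * sqrt(51.1)
= 0.56 * 7.148
= 4.003 MPa

4.003


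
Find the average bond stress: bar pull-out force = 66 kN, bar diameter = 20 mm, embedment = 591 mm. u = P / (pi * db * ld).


u = P / (pi * db * ld)
= 66 * 1000 / (pi * 20 * 591)
= 1.777 MPa

1.777


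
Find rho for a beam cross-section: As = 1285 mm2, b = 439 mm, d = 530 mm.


rho = As / (b * d)
= 1285 / (439 * 530)
= 0.0055

0.0055


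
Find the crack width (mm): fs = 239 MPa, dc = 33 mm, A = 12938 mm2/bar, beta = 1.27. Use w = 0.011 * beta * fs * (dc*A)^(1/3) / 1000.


w = 0.011 * beta * fs * (dc * A)^(1/3) / 1000
= 0.011 * 1.27 * 239 * (33 * 12938)^(1/3) / 1000
= 0.251 mm

0.251


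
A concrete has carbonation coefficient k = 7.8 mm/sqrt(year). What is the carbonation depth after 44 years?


depth = k * sqrt(t)
= 7.8 * sqrt(44)
= 51.74 mm

51.74


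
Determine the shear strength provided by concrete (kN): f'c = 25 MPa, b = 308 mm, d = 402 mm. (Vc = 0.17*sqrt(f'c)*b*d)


Vc = 0.17 * sqrt(25) * 308 * 402 / 1000
= 105.24 kN

105.24


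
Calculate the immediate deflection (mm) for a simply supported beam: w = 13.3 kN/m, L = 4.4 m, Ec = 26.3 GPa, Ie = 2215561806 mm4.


Convert: L = 4.4 m = 4400 mm, Ec = 26.3 GPa = 26300 MPa
delta = 5 * 13.3 * 4400^4 / (384 * 26300 * 2215561806)
= 1.11 mm

1.11


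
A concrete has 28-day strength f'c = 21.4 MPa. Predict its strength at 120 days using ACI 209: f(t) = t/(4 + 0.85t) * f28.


f(120) = 120 / (4 + 0.85 * 120) * 21.4
= 120 / 106.0 * 21.4
= 24.23 MPa

24.23


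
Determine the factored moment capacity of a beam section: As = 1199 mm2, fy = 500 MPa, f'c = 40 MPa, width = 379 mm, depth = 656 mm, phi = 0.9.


a = As * fy / (0.85 * f'c * b)
= 1199 * 500 / (0.85 * 40 * 379)
= 46.5234 mm
Mn = As * fy * (d - a/2) / 10^6
= 379.3266 kN-m
phi*Mn = 0.9 * 379.3266 = 341.39 kN-m

341.39


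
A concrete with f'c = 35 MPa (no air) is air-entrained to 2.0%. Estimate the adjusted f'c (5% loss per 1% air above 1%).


Strength loss = (2.0 - 1) * 5 = 5.0%
f'c = 35 * (1 - 5.0/100)
= 33.25 MPa

33.25


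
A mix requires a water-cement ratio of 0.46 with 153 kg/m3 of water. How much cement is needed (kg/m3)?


Cement = water / (w/c)
= 153 / 0.46
= 332.6 kg/m3

332.6


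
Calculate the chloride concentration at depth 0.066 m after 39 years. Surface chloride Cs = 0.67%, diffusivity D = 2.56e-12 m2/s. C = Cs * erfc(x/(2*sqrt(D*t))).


t_seconds = 39 * 365.25 * 24 * 3600 = 1230746400.0 s
arg = 0.066 / (2 * sqrt(2.56e-12 * 1230746400.0))
= 0.5879
erfc(0.5879) = 0.4057
C = 0.67 * 0.4057 = 0.2718%

0.2718


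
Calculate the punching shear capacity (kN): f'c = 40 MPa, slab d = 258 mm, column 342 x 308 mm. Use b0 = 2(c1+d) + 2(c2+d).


b0 = 2*(342 + 258) + 2*(308 + 258) = 2332 mm
Vc = 0.33 * sqrt(40) * 2332 * 258 / 1000
= 1255.72 kN

1255.72


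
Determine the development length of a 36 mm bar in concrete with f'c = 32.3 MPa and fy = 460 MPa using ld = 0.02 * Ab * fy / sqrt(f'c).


Ab = pi * 36^2 / 4 = 1017.876 mm2
ld = 0.02 * 1017.876 * 460 / sqrt(32.3)
= 1647.7 mm

1647.7


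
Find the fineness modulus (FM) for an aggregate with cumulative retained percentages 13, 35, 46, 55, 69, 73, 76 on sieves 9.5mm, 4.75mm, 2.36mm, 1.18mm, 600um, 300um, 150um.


FM = sum(cumulative % retained) / 100
= 367 / 100
= 3.67

3.67


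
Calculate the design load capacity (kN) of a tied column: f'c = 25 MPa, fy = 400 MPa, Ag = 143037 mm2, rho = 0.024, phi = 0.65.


Ast = rho * Ag = 0.024 * 143037 = 3432.888 mm2
phi*Pn = 0.65 * 0.80 * (0.85 * 25 * (143037 - 3432.888) + 400 * 3432.888) / 1000
= 2256.67 kN

2256.67
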